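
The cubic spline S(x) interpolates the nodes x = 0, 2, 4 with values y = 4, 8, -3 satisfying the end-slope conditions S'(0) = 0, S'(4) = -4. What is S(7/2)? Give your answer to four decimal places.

Put σ_i = S'' at the i-th knot. Here h = (2, 2) and Δ = (2, -11/2), so the interior equations h_(i-1)·σ_(i-1) + 2(h_(i-1)+h_i)·σ_i + h_i·σ_(i+1) = 6(Δ_i − Δ_(i-1)) read
  2·σ_0 + 8·σ_1 + 2·σ_2 = 6(Δ_1 - Δ_0) = -45
Clamped end conditions give two more equations: 2h_0·σ_0 + h_0·σ_1 = 6(Δ_0 - S'(0)) = 12 and h_1·σ_1 + 2h_1·σ_2 = 6(S'(4) - Δ_1) = 9.
Hence σ_0 = 61/8, σ_1 = -37/4, σ_2 = 55/8.
On [2, 4], S(x) = 8 - 13/8·(x - 2) - 37/8·(x - 2)² + 43/32·(x - 2)³.
With (x - 2) = 3/2: S(7/2) = -79/256.

-0.3086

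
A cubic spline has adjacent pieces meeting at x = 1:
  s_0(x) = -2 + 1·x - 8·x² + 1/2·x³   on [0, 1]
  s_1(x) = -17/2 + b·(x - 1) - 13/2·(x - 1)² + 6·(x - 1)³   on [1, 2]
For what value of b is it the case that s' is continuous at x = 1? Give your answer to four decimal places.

-13.5000

s_0'(x) = 1 - 16·x + 3/2·x², so s_0'(1) = -27/2. On the right, s_1'(1) = b, so b = -27/2.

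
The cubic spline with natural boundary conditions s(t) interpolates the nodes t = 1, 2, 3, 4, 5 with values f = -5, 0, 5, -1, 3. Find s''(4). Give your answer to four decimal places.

20.7857

Write m_i for s''(x_i). With h_i = 1, 1, 1, 1 and divided differences Δ_i = 5, 5, -6, 4, the continuity of s' gives the tridiagonal system
  1·m_0 + 4·m_1 + 1·m_2 = 6(Δ_1 - Δ_0) = 0
  1·m_1 + 4·m_2 + 1·m_3 = 6(Δ_2 - Δ_1) = -66
  1·m_2 + 4·m_3 + 1·m_4 = 6(Δ_3 - Δ_2) = 60
Natural end conditions: m_0 = m_4 = 0.
Hence m_0 = 0, m_1 = 81/14, m_2 = -162/7, m_3 = 291/14, m_4 = 0.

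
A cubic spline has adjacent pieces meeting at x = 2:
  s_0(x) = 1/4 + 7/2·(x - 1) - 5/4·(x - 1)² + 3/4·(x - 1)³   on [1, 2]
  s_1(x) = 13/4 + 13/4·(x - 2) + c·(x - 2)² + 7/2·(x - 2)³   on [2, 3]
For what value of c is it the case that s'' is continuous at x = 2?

1

s_0''(x) = -5/2 + 9/2·(x - 1), so s_0''(2) = 2. On the right, s_1''(2) = 2c, so c = 1.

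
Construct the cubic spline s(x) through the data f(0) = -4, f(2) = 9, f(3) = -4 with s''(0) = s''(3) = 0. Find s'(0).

13

Write m_i for s''(x_i). With h_i = 2, 1 and divided differences Δ_i = 13/2, -13, the continuity of s' gives the tridiagonal system
  2·m_0 + 6·m_1 + 1·m_2 = 6(Δ_1 - Δ_0) = -117
Natural end conditions: m_0 = m_2 = 0.
Forward elimination and back-substitution give m_0 = 0, m_1 = -39/2, m_2 = 0.
On [0, 2], s'(x) = b_0 + 2c_0·x + 3d_0·x² with b_0 = Δ_0 - h_0(2m_0 + m_1)/6 = 13, c_0 = m_0/2 = 0, d_0 = (m_1 - m_0)/(6h_0) = -13/8. So s'(0) = 13.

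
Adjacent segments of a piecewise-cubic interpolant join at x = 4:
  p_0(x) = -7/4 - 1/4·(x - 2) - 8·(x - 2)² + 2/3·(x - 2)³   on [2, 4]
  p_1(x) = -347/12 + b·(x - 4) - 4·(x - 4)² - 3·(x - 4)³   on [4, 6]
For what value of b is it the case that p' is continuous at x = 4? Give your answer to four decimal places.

-24.2500

p_0'(x) = -1/4 - 16·(x - 2) + 2·(x - 2)², so p_0'(4) = -97/4. On the right, p_1'(4) = b, so b = -97/4.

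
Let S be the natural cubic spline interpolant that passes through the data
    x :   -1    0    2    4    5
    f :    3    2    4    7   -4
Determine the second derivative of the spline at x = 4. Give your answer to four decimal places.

Put M_i = S'' at the i-th knot. Here h = (1, 2, 2, 1) and Δ = (-1, 1, 3/2, -11), so the interior equations h_(i-1)·M_(i-1) + 2(h_(i-1)+h_i)·M_i + h_i·M_(i+1) = 6(Δ_i − Δ_(i-1)) read
  1·M_0 + 6·M_1 + 2·M_2 = 6(Δ_1 - Δ_0) = 12
  2·M_1 + 8·M_2 + 2·M_3 = 6(Δ_2 - Δ_1) = 3
  2·M_2 + 6·M_3 + 1·M_4 = 6(Δ_3 - Δ_2) = -75
Natural end conditions: M_0 = M_4 = 0.
Hence M_0 = 0, M_1 = 4/5, M_2 = 18/5, M_3 = -137/10, M_4 = 0.

-13.7000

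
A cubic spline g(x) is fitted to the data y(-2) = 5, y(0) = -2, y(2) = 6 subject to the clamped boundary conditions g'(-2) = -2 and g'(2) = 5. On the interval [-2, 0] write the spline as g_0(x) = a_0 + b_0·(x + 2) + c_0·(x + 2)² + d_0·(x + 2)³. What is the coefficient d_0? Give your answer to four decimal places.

Put m_i = g'' at the i-th knot. Here h = (2, 2) and Δ = (-7/2, 4), so the interior equations h_(i-1)·m_(i-1) + 2(h_(i-1)+h_i)·m_i + h_i·m_(i+1) = 6(Δ_i − Δ_(i-1)) read
  2·m_0 + 8·m_1 + 2·m_2 = 6(Δ_1 - Δ_0) = 45
Clamped end conditions give two more equations: 2h_0·m_0 + h_0·m_1 = 6(Δ_0 - g'(-2)) = -9 and h_1·m_1 + 2h_1·m_2 = 6(g'(2) - Δ_1) = 6.
Forward elimination and back-substitution give m_0 = -49/8, m_1 = 31/4, m_2 = -19/8.
On [-2, 0], with g_0(x) = a_0 + b_0·(x + 2) + c_0·(x + 2)² + d_0·(x + 2)³: c_0 = m_0/2 = -49/16, d_0 = (m_1 - m_0)/(6h_0) = 37/32, b_0 = Δ_0 - h_0(2m_0 + m_1)/6 = -2.

1.1563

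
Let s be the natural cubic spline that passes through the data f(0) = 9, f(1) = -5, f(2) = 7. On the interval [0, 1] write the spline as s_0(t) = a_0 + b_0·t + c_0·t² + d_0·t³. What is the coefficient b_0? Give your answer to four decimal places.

With M_i denoting the second derivative at x_i, h_i = 1, 1, and Δ_i = (y_(i+1) − y_i)/h_i = -14, 12:
  1·M_0 + 4·M_1 + 1·M_2 = 6(Δ_1 - Δ_0) = 156
Natural end conditions: M_0 = M_2 = 0.
Hence M_0 = 0, M_1 = 39, M_2 = 0.
On [0, 1], with s_0(t) = a_0 + b_0·t + c_0·t² + d_0·t³: c_0 = M_0/2 = 0, d_0 = (M_1 - M_0)/(6h_0) = 13/2, b_0 = Δ_0 - h_0(2M_0 + M_1)/6 = -41/2.

-20.5000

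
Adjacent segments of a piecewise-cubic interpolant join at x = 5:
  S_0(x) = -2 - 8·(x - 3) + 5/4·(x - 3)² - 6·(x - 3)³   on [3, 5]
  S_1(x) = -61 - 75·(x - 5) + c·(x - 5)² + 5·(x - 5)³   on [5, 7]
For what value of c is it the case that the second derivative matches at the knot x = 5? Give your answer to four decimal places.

-34.7500

S_0''(x) = 5/2 - 36·(x - 3), so S_0''(5) = -139/2. On the right, S_1''(5) = 2c, so c = -139/4.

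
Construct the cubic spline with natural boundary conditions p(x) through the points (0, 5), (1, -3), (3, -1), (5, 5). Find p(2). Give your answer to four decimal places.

-4.1136

Put σ_i = p'' at the i-th knot. Here h = (1, 2, 2) and Δ = (-8, 1, 3), so the interior equations h_(i-1)·σ_(i-1) + 2(h_(i-1)+h_i)·σ_i + h_i·σ_(i+1) = 6(Δ_i − Δ_(i-1)) read
  1·σ_0 + 6·σ_1 + 2·σ_2 = 6(Δ_1 - Δ_0) = 54
  2·σ_1 + 8·σ_2 + 2·σ_3 = 6(Δ_2 - Δ_1) = 12
Natural end conditions: σ_0 = σ_3 = 0.
Solving: σ_0 = 0, σ_1 = 102/11, σ_2 = -9/11, σ_3 = 0.
On [1, 3], p(x) = -3 - 54/11·(x - 1) + 51/11·(x - 1)² - 37/44·(x - 1)³.
With (x - 1) = 1: p(2) = -181/44.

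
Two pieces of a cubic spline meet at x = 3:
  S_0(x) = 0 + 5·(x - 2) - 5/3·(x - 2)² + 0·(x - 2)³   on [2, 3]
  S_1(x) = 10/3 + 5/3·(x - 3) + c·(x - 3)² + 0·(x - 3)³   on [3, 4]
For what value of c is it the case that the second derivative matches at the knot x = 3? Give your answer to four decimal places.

-1.6667

S_0''(x) = -10/3 + 0·(x - 2), so S_0''(3) = -10/3. On the right, S_1''(3) = 2c, so c = -5/3.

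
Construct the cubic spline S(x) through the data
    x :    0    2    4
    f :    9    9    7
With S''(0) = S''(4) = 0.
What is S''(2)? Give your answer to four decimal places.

Let M_i = S''(x_i). Step sizes h_i = 2, 2; slopes of the chords Δ_i = (y_(i+1) - y_i)/h_i = 0, -1.
  2·M_0 + 8·M_1 + 2·M_2 = 6(Δ_1 - Δ_0) = -6
Natural end conditions: M_0 = M_2 = 0.
Hence M_0 = 0, M_1 = -3/4, M_2 = 0.

-0.7500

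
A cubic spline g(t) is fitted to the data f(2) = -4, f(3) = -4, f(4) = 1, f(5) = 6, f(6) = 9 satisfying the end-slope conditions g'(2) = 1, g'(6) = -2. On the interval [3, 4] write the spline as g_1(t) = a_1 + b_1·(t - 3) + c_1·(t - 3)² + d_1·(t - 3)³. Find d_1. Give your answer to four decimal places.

Let m_i = g''(x_i). Step sizes h_i = 1, 1, 1, 1; slopes of the chords Δ_i = (y_(i+1) - y_i)/h_i = 0, 5, 5, 3.
  1·m_0 + 4·m_1 + 1·m_2 = 6(Δ_1 - Δ_0) = 30
  1·m_1 + 4·m_2 + 1·m_3 = 6(Δ_2 - Δ_1) = 0
  1·m_2 + 4·m_3 + 1·m_4 = 6(Δ_3 - Δ_2) = -12
Clamped end conditions give two more equations: 2h_0·m_0 + h_0·m_1 = 6(Δ_0 - g'(2)) = -6 and h_3·m_3 + 2h_3·m_4 = 6(g'(6) - Δ_3) = -30.
Solving: m_0 = -57/7, m_1 = 72/7, m_2 = -3, m_3 = 12/7, m_4 = -111/7.
On [3, 4], with g_1(t) = a_1 + b_1·(t - 3) + c_1·(t - 3)² + d_1·(t - 3)³: c_1 = m_1/2 = 36/7, d_1 = (m_2 - m_1)/(6h_1) = -31/14, b_1 = Δ_1 - h_1(2m_1 + m_2)/6 = 29/14.

-2.2143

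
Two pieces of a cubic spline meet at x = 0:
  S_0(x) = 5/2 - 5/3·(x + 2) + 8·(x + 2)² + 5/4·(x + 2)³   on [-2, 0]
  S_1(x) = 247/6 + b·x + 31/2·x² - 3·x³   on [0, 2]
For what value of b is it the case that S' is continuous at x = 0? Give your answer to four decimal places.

S_0'(x) = -5/3 + 16·(x + 2) + 15/4·(x + 2)², so S_0'(0) = 136/3. On the right, S_1'(0) = b, so b = 136/3.

45.3333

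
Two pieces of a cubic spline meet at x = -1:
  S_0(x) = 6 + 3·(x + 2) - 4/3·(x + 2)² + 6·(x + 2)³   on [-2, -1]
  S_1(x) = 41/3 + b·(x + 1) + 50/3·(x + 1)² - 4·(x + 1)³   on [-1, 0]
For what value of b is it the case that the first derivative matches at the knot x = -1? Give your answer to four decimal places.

18.3333

S_0'(x) = 3 - 8/3·(x + 2) + 18·(x + 2)², so S_0'(-1) = 55/3. On the right, S_1'(-1) = b, so b = 55/3.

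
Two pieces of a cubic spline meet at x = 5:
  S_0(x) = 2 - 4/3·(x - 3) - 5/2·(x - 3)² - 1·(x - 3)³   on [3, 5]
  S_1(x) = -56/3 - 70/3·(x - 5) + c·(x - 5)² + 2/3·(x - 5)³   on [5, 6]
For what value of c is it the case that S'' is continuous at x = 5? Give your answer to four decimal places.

S_0''(x) = -5 - 6·(x - 3), so S_0''(5) = -17. On the right, S_1''(5) = 2c, so c = -17/2.

-8.5000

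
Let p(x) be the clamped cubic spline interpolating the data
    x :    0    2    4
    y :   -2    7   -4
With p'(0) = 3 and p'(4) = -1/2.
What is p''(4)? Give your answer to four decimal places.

Write σ_i for p''(x_i). With h_i = 2, 2 and divided differences Δ_i = 9/2, -11/2, the continuity of p' gives the tridiagonal system
  2·σ_0 + 8·σ_1 + 2·σ_2 = 6(Δ_1 - Δ_0) = -60
Clamped end conditions give two more equations: 2h_0·σ_0 + h_0·σ_1 = 6(Δ_0 - p'(0)) = 9 and h_1·σ_1 + 2h_1·σ_2 = 6(p'(4) - Δ_1) = 30.
Hence σ_0 = 71/8, σ_1 = -53/4, σ_2 = 113/8.

14.1250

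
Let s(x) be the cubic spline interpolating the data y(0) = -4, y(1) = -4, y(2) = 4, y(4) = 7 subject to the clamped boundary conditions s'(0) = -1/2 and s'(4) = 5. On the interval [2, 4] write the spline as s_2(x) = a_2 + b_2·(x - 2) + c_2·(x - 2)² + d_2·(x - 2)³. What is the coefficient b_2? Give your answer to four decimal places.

Let σ_i = s''(x_i). Step sizes h_i = 1, 1, 2; slopes of the chords Δ_i = (y_(i+1) - y_i)/h_i = 0, 8, 3/2.
  1·σ_0 + 4·σ_1 + 1·σ_2 = 6(Δ_1 - Δ_0) = 48
  1·σ_1 + 6·σ_2 + 2·σ_3 = 6(Δ_2 - Δ_1) = -39
Clamped end conditions give two more equations: 2h_0·σ_0 + h_0·σ_1 = 6(Δ_0 - s'(0)) = 3 and h_2·σ_2 + 2h_2·σ_3 = 6(s'(4) - Δ_2) = 21.
Solving: σ_0 = -155/22, σ_1 = 188/11, σ_2 = -293/22, σ_3 = 131/11.
On [2, 4], with s_2(x) = a_2 + b_2·(x - 2) + c_2·(x - 2)² + d_2·(x - 2)³: c_2 = σ_2/2 = -293/44, d_2 = (σ_3 - σ_2)/(6h_2) = 185/88, b_2 = Δ_2 - h_2(2σ_2 + σ_3)/6 = 141/22.

6.4091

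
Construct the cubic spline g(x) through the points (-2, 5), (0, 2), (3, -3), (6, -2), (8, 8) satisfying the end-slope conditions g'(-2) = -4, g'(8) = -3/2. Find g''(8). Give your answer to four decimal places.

Let m_i = g''(x_i). Step sizes h_i = 2, 3, 3, 2; slopes of the chords Δ_i = (y_(i+1) - y_i)/h_i = -3/2, -5/3, 1/3, 5.
  2·m_0 + 10·m_1 + 3·m_2 = 6(Δ_1 - Δ_0) = -1
  3·m_1 + 12·m_2 + 3·m_3 = 6(Δ_2 - Δ_1) = 12
  3·m_2 + 10·m_3 + 2·m_4 = 6(Δ_3 - Δ_2) = 28
Clamped end conditions give two more equations: 2h_0·m_0 + h_0·m_1 = 6(Δ_0 - g'(-2)) = 15 and h_3·m_3 + 2h_3·m_4 = 6(g'(8) - Δ_3) = -39.
Forward elimination and back-substitution give m_0 = 757/180, m_1 = -41/45, m_2 = -1/10, m_3 = 239/45, m_4 = -2233/180.

-12.4056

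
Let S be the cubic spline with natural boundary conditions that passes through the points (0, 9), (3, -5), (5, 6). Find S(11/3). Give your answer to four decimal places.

Write m_i for S''(x_i). With h_i = 3, 2 and divided differences Δ_i = -14/3, 11/2, the continuity of S' gives the tridiagonal system
  3·m_0 + 10·m_1 + 2·m_2 = 6(Δ_1 - Δ_0) = 61
Natural end conditions: m_0 = m_2 = 0.
Forward elimination and back-substitution give m_0 = 0, m_1 = 61/10, m_2 = 0.
On [3, 5], S(x) = -5 + 43/30·(x - 3) + 61/20·(x - 3)² - 61/120·(x - 3)³.
With (x - 3) = 2/3: S(11/3) = -230/81.

-2.8395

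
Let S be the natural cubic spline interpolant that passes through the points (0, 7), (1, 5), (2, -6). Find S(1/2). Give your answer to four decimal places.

6.8438

With M_i denoting the second derivative at x_i, h_i = 1, 1, and Δ_i = (y_(i+1) − y_i)/h_i = -2, -11:
  1·M_0 + 4·M_1 + 1·M_2 = 6(Δ_1 - Δ_0) = -54
Natural end conditions: M_0 = M_2 = 0.
Hence M_0 = 0, M_1 = -27/2, M_2 = 0.
On [0, 1], S(t) = 7 + 1/4·t + 0·t² - 9/4·t³.
With t = 1/2: S(1/2) = 219/32.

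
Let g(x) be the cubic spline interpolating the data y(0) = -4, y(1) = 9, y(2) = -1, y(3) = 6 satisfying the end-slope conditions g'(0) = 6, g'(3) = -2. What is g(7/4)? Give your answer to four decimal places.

With M_i denoting the second derivative at x_i, h_i = 1, 1, 1, and Δ_i = (y_(i+1) − y_i)/h_i = 13, -10, 7:
  1·M_0 + 4·M_1 + 1·M_2 = 6(Δ_1 - Δ_0) = -138
  1·M_1 + 4·M_2 + 1·M_3 = 6(Δ_2 - Δ_1) = 102
Clamped end conditions give two more equations: 2h_0·M_0 + h_0·M_1 = 6(Δ_0 - g'(0)) = 42 and h_2·M_2 + 2h_2·M_3 = 6(g'(3) - Δ_2) = -54.
Hence M_0 = 772/15, M_1 = -914/15, M_2 = 814/15, M_3 = -812/15.
On [1, 2], g(x) = 9 + 19/15·(x - 1) - 457/15·(x - 1)² + 96/5·(x - 1)³.
With (x - 1) = 3/4: g(7/4) = 73/80.

0.9125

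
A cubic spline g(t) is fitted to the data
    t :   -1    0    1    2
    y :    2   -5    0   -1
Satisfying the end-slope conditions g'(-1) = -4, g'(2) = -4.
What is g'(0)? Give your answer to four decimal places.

Put M_i = g'' at the i-th knot. Here h = (1, 1, 1) and Δ = (-7, 5, -1), so the interior equations h_(i-1)·M_(i-1) + 2(h_(i-1)+h_i)·M_i + h_i·M_(i+1) = 6(Δ_i − Δ_(i-1)) read
  1·M_0 + 4·M_1 + 1·M_2 = 6(Δ_1 - Δ_0) = 72
  1·M_1 + 4·M_2 + 1·M_3 = 6(Δ_2 - Δ_1) = -36
Clamped end conditions give two more equations: 2h_0·M_0 + h_0·M_1 = 6(Δ_0 - g'(-1)) = -18 and h_2·M_2 + 2h_2·M_3 = 6(g'(2) - Δ_2) = -18.
Solving the tridiagonal system: M_0 = -114/5, M_1 = 138/5, M_2 = -78/5, M_3 = -6/5.
On [0, 1], g'(t) = b_1 + 2c_1·t + 3d_1·t² with b_1 = Δ_1 - h_1(2M_1 + M_2)/6 = -8/5, c_1 = M_1/2 = 69/5, d_1 = (M_2 - M_1)/(6h_1) = -36/5. So g'(0) = -8/5.

-1.6000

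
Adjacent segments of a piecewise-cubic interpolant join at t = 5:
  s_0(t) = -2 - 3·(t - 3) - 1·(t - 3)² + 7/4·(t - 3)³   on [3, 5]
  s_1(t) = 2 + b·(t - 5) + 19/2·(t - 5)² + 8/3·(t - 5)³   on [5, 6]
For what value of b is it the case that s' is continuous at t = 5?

s_0'(t) = -3 - 2·(t - 3) + 21/4·(t - 3)², so s_0'(5) = 14. On the right, s_1'(5) = b, so b = 14.

14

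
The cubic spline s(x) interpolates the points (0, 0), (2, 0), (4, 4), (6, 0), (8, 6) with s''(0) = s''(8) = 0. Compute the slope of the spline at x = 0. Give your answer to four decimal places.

-0.9107

With M_i denoting the second derivative at x_i, h_i = 2, 2, 2, 2, and Δ_i = (y_(i+1) − y_i)/h_i = 0, 2, -2, 3:
  2·M_0 + 8·M_1 + 2·M_2 = 6(Δ_1 - Δ_0) = 12
  2·M_1 + 8·M_2 + 2·M_3 = 6(Δ_2 - Δ_1) = -24
  2·M_2 + 8·M_3 + 2·M_4 = 6(Δ_3 - Δ_2) = 30
Natural end conditions: M_0 = M_4 = 0.
Forward elimination and back-substitution give M_0 = 0, M_1 = 153/56, M_2 = -69/14, M_3 = 279/56, M_4 = 0.
On [0, 2], s'(x) = b_0 + 2c_0·x + 3d_0·x² with b_0 = Δ_0 - h_0(2M_0 + M_1)/6 = -51/56, c_0 = M_0/2 = 0, d_0 = (M_1 - M_0)/(6h_0) = 51/224. So s'(0) = -51/56.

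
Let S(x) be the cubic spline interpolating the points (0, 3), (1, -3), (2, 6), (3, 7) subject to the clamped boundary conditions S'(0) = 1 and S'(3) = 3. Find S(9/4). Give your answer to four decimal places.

6.9531

Write σ_i for S''(x_i). With h_i = 1, 1, 1 and divided differences Δ_i = -6, 9, 1, the continuity of S' gives the tridiagonal system
  1·σ_0 + 4·σ_1 + 1·σ_2 = 6(Δ_1 - Δ_0) = 90
  1·σ_1 + 4·σ_2 + 1·σ_3 = 6(Δ_2 - Δ_1) = -48
Clamped end conditions give two more equations: 2h_0·σ_0 + h_0·σ_1 = 6(Δ_0 - S'(0)) = -42 and h_2·σ_2 + 2h_2·σ_3 = 6(S'(3) - Δ_2) = 12.
Solving the tridiagonal system: σ_0 = -122/3, σ_1 = 118/3, σ_2 = -80/3, σ_3 = 58/3.
On [2, 3], S(x) = 6 + 20/3·(x - 2) - 40/3·(x - 2)² + 23/3·(x - 2)³.
With (x - 2) = 1/4: S(9/4) = 445/64.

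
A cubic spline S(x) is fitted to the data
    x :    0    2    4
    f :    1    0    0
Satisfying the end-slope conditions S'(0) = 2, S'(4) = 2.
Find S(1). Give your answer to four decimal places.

1.3438

Write M_i for S''(x_i). With h_i = 2, 2 and divided differences Δ_i = -1/2, 0, the continuity of S' gives the tridiagonal system
  2·M_0 + 8·M_1 + 2·M_2 = 6(Δ_1 - Δ_0) = 3
Clamped end conditions give two more equations: 2h_0·M_0 + h_0·M_1 = 6(Δ_0 - S'(0)) = -15 and h_1·M_1 + 2h_1·M_2 = 6(S'(4) - Δ_1) = 12.
Hence M_0 = -33/8, M_1 = 3/4, M_2 = 21/8.
On [0, 2], S(x) = 1 + 2·x - 33/16·x² + 13/32·x³.
With x = 1: S(1) = 43/32.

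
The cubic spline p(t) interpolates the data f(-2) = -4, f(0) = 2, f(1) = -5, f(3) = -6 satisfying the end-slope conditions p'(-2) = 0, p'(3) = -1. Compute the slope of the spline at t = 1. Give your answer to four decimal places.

-5.9063

With M_i denoting the second derivative at x_i, h_i = 2, 1, 2, and Δ_i = (y_(i+1) − y_i)/h_i = 3, -7, -1/2:
  2·M_0 + 6·M_1 + 1·M_2 = 6(Δ_1 - Δ_0) = -60
  1·M_1 + 6·M_2 + 2·M_3 = 6(Δ_2 - Δ_1) = 39
Clamped end conditions give two more equations: 2h_0·M_0 + h_0·M_1 = 6(Δ_0 - p'(-2)) = 18 and h_2·M_2 + 2h_2·M_3 = 6(p'(3) - Δ_2) = -3.
Hence M_0 = 401/32, M_1 = -257/16, M_2 = 181/16, M_3 = -205/32.
On [1, 3], p'(t) = b_2 + 2c_2·(t - 1) + 3d_2·(t - 1)² with b_2 = Δ_2 - h_2(2M_2 + M_3)/6 = -189/32, c_2 = M_2/2 = 181/32, d_2 = (M_3 - M_2)/(6h_2) = -189/128. So p'(1) = -189/32.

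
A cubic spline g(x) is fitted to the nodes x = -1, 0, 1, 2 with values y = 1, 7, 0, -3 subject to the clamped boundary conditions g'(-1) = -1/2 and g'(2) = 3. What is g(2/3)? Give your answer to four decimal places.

Let σ_i = g''(x_i). Step sizes h_i = 1, 1, 1; slopes of the chords Δ_i = (y_(i+1) - y_i)/h_i = 6, -7, -3.
  1·σ_0 + 4·σ_1 + 1·σ_2 = 6(Δ_1 - Δ_0) = -78
  1·σ_1 + 4·σ_2 + 1·σ_3 = 6(Δ_2 - Δ_1) = 24
Clamped end conditions give two more equations: 2h_0·σ_0 + h_0·σ_1 = 6(Δ_0 - g'(-1)) = 39 and h_2·σ_2 + 2h_2·σ_3 = 6(g'(2) - Δ_2) = 36.
Solving: σ_0 = 524/15, σ_1 = -463/15, σ_2 = 158/15, σ_3 = 191/15.
On [0, 1], g(x) = 7 + 23/15·x - 463/30·x² + 69/10·x³.
With x = 2/3: g(2/3) = 433/135.

3.2074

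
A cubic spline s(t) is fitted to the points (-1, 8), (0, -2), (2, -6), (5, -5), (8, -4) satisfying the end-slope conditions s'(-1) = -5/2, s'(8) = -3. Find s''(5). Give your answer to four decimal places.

1.4444

Let σ_i = s''(x_i). Step sizes h_i = 1, 2, 3, 3; slopes of the chords Δ_i = (y_(i+1) - y_i)/h_i = -10, -2, 1/3, 1/3.
  1·σ_0 + 6·σ_1 + 2·σ_2 = 6(Δ_1 - Δ_0) = 48
  2·σ_1 + 10·σ_2 + 3·σ_3 = 6(Δ_2 - Δ_1) = 14
  3·σ_2 + 12·σ_3 + 3·σ_4 = 6(Δ_3 - Δ_2) = 0
Clamped end conditions give two more equations: 2h_0·σ_0 + h_0·σ_1 = 6(Δ_0 - s'(-1)) = -45 and h_3·σ_3 + 2h_3·σ_4 = 6(s'(8) - Δ_3) = -20.
Hence σ_0 = -263/9, σ_1 = 121/9, σ_2 = -31/18, σ_3 = 13/9, σ_4 = -73/18.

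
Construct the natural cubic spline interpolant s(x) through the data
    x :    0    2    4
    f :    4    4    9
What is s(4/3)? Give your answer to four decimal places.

Let m_i = s''(x_i). Step sizes h_i = 2, 2; slopes of the chords Δ_i = (y_(i+1) - y_i)/h_i = 0, 5/2.
  2·m_0 + 8·m_1 + 2·m_2 = 6(Δ_1 - Δ_0) = 15
Natural end conditions: m_0 = m_2 = 0.
Hence m_0 = 0, m_1 = 15/8, m_2 = 0.
On [0, 2], s(x) = 4 - 5/8·x + 0·x² + 5/32·x³.
With x = 4/3: s(4/3) = 191/54.

3.5370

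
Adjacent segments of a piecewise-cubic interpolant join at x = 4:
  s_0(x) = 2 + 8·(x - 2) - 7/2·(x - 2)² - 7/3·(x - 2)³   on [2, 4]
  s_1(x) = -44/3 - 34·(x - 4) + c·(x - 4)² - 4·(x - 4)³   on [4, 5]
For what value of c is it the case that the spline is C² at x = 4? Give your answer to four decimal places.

-17.5000

s_0''(x) = -7 - 14·(x - 2), so s_0''(4) = -35. On the right, s_1''(4) = 2c, so c = -35/2.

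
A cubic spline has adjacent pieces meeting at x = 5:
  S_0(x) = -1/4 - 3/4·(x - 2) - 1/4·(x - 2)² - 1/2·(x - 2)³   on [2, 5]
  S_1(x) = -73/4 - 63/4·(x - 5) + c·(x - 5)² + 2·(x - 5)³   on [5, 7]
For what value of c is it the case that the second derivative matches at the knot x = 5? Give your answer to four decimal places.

-4.7500

S_0''(x) = -1/2 - 3·(x - 2), so S_0''(5) = -19/2. On the right, S_1''(5) = 2c, so c = -19/4.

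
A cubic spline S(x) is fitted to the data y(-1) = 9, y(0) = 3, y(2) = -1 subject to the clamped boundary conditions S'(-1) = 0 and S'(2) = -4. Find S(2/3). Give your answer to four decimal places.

With m_i denoting the second derivative at x_i, h_i = 1, 2, and Δ_i = (y_(i+1) − y_i)/h_i = -6, -2:
  1·m_0 + 6·m_1 + 2·m_2 = 6(Δ_1 - Δ_0) = 24
Clamped end conditions give two more equations: 2h_0·m_0 + h_0·m_1 = 6(Δ_0 - S'(-1)) = -36 and h_1·m_1 + 2h_1·m_2 = 6(S'(2) - Δ_1) = -12.
Solving: m_0 = -70/3, m_1 = 32/3, m_2 = -25/3.
On [0, 2], S(x) = 3 - 19/3·x + 16/3·x² - 19/12·x³.
With x = 2/3: S(2/3) = 55/81.

0.6790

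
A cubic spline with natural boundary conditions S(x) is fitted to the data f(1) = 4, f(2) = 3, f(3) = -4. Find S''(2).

Let M_i = S''(x_i). Step sizes h_i = 1, 1; slopes of the chords Δ_i = (y_(i+1) - y_i)/h_i = -1, -7.
  1·M_0 + 4·M_1 + 1·M_2 = 6(Δ_1 - Δ_0) = -36
Natural end conditions: M_0 = M_2 = 0.
Forward elimination and back-substitution give M_0 = 0, M_1 = -9, M_2 = 0.

-9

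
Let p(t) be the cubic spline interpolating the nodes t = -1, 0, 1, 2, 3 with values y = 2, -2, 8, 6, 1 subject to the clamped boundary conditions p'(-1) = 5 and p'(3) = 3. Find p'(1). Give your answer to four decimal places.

Let m_i = p''(x_i). Step sizes h_i = 1, 1, 1, 1; slopes of the chords Δ_i = (y_(i+1) - y_i)/h_i = -4, 10, -2, -5.
  1·m_0 + 4·m_1 + 1·m_2 = 6(Δ_1 - Δ_0) = 84
  1·m_1 + 4·m_2 + 1·m_3 = 6(Δ_2 - Δ_1) = -72
  1·m_2 + 4·m_3 + 1·m_4 = 6(Δ_3 - Δ_2) = -18
Clamped end conditions give two more equations: 2h_0·m_0 + h_0·m_1 = 6(Δ_0 - p'(-1)) = -54 and h_3·m_3 + 2h_3·m_4 = 6(p'(3) - Δ_3) = 48.
Solving the tridiagonal system: m_0 = -1307/28, m_1 = 551/14, m_2 = -107/4, m_3 = -61/14, m_4 = 733/28.
On [1, 2], p'(t) = b_2 + 2c_2·(t - 1) + 3d_2·(t - 1)² with b_2 = Δ_2 - h_2(2m_2 + m_3)/6 = 107/14, c_2 = m_2/2 = -107/8, d_2 = (m_3 - m_2)/(6h_2) = 209/56. So p'(1) = 107/14.

7.6429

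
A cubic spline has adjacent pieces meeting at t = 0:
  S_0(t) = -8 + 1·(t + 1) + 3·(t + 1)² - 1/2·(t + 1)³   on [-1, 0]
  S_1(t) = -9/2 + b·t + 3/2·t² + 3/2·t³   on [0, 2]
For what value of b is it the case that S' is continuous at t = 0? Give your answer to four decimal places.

S_0'(t) = 1 + 6·(t + 1) - 3/2·(t + 1)², so S_0'(0) = 11/2. On the right, S_1'(0) = b, so b = 11/2.

5.5000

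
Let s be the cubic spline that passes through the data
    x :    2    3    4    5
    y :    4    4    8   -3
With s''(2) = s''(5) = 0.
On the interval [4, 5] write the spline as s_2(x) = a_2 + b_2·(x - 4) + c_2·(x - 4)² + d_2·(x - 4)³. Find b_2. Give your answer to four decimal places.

-2.4667

Write M_i for s''(x_i). With h_i = 1, 1, 1 and divided differences Δ_i = 0, 4, -11, the continuity of s' gives the tridiagonal system
  1·M_0 + 4·M_1 + 1·M_2 = 6(Δ_1 - Δ_0) = 24
  1·M_1 + 4·M_2 + 1·M_3 = 6(Δ_2 - Δ_1) = -90
Natural end conditions: M_0 = M_3 = 0.
Hence M_0 = 0, M_1 = 62/5, M_2 = -128/5, M_3 = 0.
On [4, 5], with s_2(x) = a_2 + b_2·(x - 4) + c_2·(x - 4)² + d_2·(x - 4)³: c_2 = M_2/2 = -64/5, d_2 = (M_3 - M_2)/(6h_2) = 64/15, b_2 = Δ_2 - h_2(2M_2 + M_3)/6 = -37/15.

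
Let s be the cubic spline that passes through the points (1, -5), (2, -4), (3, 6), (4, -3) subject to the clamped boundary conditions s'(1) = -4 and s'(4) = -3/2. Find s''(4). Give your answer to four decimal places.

45.4667

Let M_i = s''(x_i). Step sizes h_i = 1, 1, 1; slopes of the chords Δ_i = (y_(i+1) - y_i)/h_i = 1, 10, -9.
  1·M_0 + 4·M_1 + 1·M_2 = 6(Δ_1 - Δ_0) = 54
  1·M_1 + 4·M_2 + 1·M_3 = 6(Δ_2 - Δ_1) = -114
Clamped end conditions give two more equations: 2h_0·M_0 + h_0·M_1 = 6(Δ_0 - s'(1)) = 30 and h_2·M_2 + 2h_2·M_3 = 6(s'(4) - Δ_2) = 45.
Solving the tridiagonal system: M_0 = 43/15, M_1 = 364/15, M_2 = -689/15, M_3 = 682/15.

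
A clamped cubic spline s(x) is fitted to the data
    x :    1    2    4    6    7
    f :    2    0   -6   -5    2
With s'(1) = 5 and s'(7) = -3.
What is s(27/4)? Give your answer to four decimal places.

Let M_i = s''(x_i). Step sizes h_i = 1, 2, 2, 1; slopes of the chords Δ_i = (y_(i+1) - y_i)/h_i = -2, -3, 1/2, 7.
  1·M_0 + 6·M_1 + 2·M_2 = 6(Δ_1 - Δ_0) = -6
  2·M_1 + 8·M_2 + 2·M_3 = 6(Δ_2 - Δ_1) = 21
  2·M_2 + 6·M_3 + 1·M_4 = 6(Δ_3 - Δ_2) = 39
Clamped end conditions give two more equations: 2h_0·M_0 + h_0·M_1 = 6(Δ_0 - s'(1)) = -42 and h_3·M_3 + 2h_3·M_4 = 6(s'(7) - Δ_3) = -60.
Forward elimination and back-substitution give M_0 = -2987/132, M_1 = 215/66, M_2 = -35/24, M_3 = 863/66, M_4 = -4823/132.
On [6, 7], s(x) = -5 + 2305/264·(x - 6) + 863/132·(x - 6)² - 2183/264·(x - 6)³.
With (x - 6) = 3/4: s(27/4) = 9785/5632.

1.7374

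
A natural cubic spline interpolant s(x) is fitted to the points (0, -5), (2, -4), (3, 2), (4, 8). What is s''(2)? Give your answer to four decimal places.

5.7391

Write σ_i for s''(x_i). With h_i = 2, 1, 1 and divided differences Δ_i = 1/2, 6, 6, the continuity of s' gives the tridiagonal system
  2·σ_0 + 6·σ_1 + 1·σ_2 = 6(Δ_1 - Δ_0) = 33
  1·σ_1 + 4·σ_2 + 1·σ_3 = 6(Δ_2 - Δ_1) = 0
Natural end conditions: σ_0 = σ_3 = 0.
Hence σ_0 = 0, σ_1 = 132/23, σ_2 = -33/23, σ_3 = 0.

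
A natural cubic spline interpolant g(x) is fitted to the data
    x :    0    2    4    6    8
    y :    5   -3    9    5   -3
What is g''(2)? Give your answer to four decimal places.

Write m_i for g''(x_i). With h_i = 2, 2, 2, 2 and divided differences Δ_i = -4, 6, -2, -4, the continuity of g' gives the tridiagonal system
  2·m_0 + 8·m_1 + 2·m_2 = 6(Δ_1 - Δ_0) = 60
  2·m_1 + 8·m_2 + 2·m_3 = 6(Δ_2 - Δ_1) = -48
  2·m_2 + 8·m_3 + 2·m_4 = 6(Δ_3 - Δ_2) = -12
Natural end conditions: m_0 = m_4 = 0.
Solving the tridiagonal system: m_0 = 0, m_1 = 135/14, m_2 = -60/7, m_3 = 9/14, m_4 = 0.

9.6429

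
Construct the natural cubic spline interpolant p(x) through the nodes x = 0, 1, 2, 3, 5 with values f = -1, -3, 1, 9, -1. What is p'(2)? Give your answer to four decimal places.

Put M_i = p'' at the i-th knot. Here h = (1, 1, 1, 2) and Δ = (-2, 4, 8, -5), so the interior equations h_(i-1)·M_(i-1) + 2(h_(i-1)+h_i)·M_i + h_i·M_(i+1) = 6(Δ_i − Δ_(i-1)) read
  1·M_0 + 4·M_1 + 1·M_2 = 6(Δ_1 - Δ_0) = 36
  1·M_1 + 4·M_2 + 1·M_3 = 6(Δ_2 - Δ_1) = 24
  1·M_2 + 6·M_3 + 2·M_4 = 6(Δ_3 - Δ_2) = -78
Natural end conditions: M_0 = M_4 = 0.
Hence M_0 = 0, M_1 = 303/43, M_2 = 336/43, M_3 = -615/43, M_4 = 0.
On [2, 3], p'(x) = b_2 + 2c_2·(x - 2) + 3d_2·(x - 2)² with b_2 = Δ_2 - h_2(2M_2 + M_3)/6 = 669/86, c_2 = M_2/2 = 168/43, d_2 = (M_3 - M_2)/(6h_2) = -317/86. So p'(2) = 669/86.

7.7791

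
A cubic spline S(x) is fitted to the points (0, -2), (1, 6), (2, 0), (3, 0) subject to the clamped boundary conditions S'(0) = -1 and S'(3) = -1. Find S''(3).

-14

Put M_i = S'' at the i-th knot. Here h = (1, 1, 1) and Δ = (8, -6, 0), so the interior equations h_(i-1)·M_(i-1) + 2(h_(i-1)+h_i)·M_i + h_i·M_(i+1) = 6(Δ_i − Δ_(i-1)) read
  1·M_0 + 4·M_1 + 1·M_2 = 6(Δ_1 - Δ_0) = -84
  1·M_1 + 4·M_2 + 1·M_3 = 6(Δ_2 - Δ_1) = 36
Clamped end conditions give two more equations: 2h_0·M_0 + h_0·M_1 = 6(Δ_0 - S'(0)) = 54 and h_2·M_2 + 2h_2·M_3 = 6(S'(3) - Δ_2) = -6.
Hence M_0 = 46, M_1 = -38, M_2 = 22, M_3 = -14.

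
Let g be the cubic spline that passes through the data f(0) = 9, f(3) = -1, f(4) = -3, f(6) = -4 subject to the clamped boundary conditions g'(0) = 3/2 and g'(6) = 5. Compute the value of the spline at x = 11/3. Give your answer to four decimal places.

With σ_i denoting the second derivative at x_i, h_i = 3, 1, 2, and Δ_i = (y_(i+1) − y_i)/h_i = -10/3, -2, -1/2:
  3·σ_0 + 8·σ_1 + 1·σ_2 = 6(Δ_1 - Δ_0) = 8
  1·σ_1 + 6·σ_2 + 2·σ_3 = 6(Δ_2 - Δ_1) = 9
Clamped end conditions give two more equations: 2h_0·σ_0 + h_0·σ_1 = 6(Δ_0 - g'(0)) = -29 and h_2·σ_2 + 2h_2·σ_3 = 6(g'(6) - Δ_2) = 33.
Solving: σ_0 = -283/42, σ_1 = 80/21, σ_2 = -95/42, σ_3 = 197/21.
On [3, 4], g(x) = -1 - 81/28·(x - 3) + 40/21·(x - 3)² - 85/84·(x - 3)³.
With (x - 3) = 2/3: g(11/3) = -2701/1134.

-2.3818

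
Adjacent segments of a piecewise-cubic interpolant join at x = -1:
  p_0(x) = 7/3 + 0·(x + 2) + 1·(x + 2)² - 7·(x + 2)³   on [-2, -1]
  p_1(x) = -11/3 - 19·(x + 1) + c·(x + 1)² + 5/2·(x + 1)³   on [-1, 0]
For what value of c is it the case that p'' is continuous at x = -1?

-20

p_0''(x) = 2 - 42·(x + 2), so p_0''(-1) = -40. On the right, p_1''(-1) = 2c, so c = -20.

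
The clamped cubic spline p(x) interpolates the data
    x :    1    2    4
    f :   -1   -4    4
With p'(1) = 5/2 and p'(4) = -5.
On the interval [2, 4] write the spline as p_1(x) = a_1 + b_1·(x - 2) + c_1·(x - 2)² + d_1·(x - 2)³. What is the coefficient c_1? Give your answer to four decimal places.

Put M_i = p'' at the i-th knot. Here h = (1, 2) and Δ = (-3, 4), so the interior equations h_(i-1)·M_(i-1) + 2(h_(i-1)+h_i)·M_i + h_i·M_(i+1) = 6(Δ_i − Δ_(i-1)) read
  1·M_0 + 6·M_1 + 2·M_2 = 6(Δ_1 - Δ_0) = 42
Clamped end conditions give two more equations: 2h_0·M_0 + h_0·M_1 = 6(Δ_0 - p'(1)) = -33 and h_1·M_1 + 2h_1·M_2 = 6(p'(4) - Δ_1) = -54.
Hence M_0 = -26, M_1 = 19, M_2 = -23.
On [2, 4], with p_1(x) = a_1 + b_1·(x - 2) + c_1·(x - 2)² + d_1·(x - 2)³: c_1 = M_1/2 = 19/2, d_1 = (M_2 - M_1)/(6h_1) = -7/2, b_1 = Δ_1 - h_1(2M_1 + M_2)/6 = -1.

9.5000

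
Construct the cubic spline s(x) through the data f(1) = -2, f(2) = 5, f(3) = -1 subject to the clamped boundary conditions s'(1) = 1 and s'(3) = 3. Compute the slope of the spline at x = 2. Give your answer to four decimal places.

Write M_i for s''(x_i). With h_i = 1, 1 and divided differences Δ_i = 7, -6, the continuity of s' gives the tridiagonal system
  1·M_0 + 4·M_1 + 1·M_2 = 6(Δ_1 - Δ_0) = -78
Clamped end conditions give two more equations: 2h_0·M_0 + h_0·M_1 = 6(Δ_0 - s'(1)) = 36 and h_1·M_1 + 2h_1·M_2 = 6(s'(3) - Δ_1) = 54.
Solving the tridiagonal system: M_0 = 77/2, M_1 = -41, M_2 = 95/2.
On [2, 3], s'(x) = b_1 + 2c_1·(x - 2) + 3d_1·(x - 2)² with b_1 = Δ_1 - h_1(2M_1 + M_2)/6 = -1/4, c_1 = M_1/2 = -41/2, d_1 = (M_2 - M_1)/(6h_1) = 59/4. So s'(2) = -1/4.

-0.2500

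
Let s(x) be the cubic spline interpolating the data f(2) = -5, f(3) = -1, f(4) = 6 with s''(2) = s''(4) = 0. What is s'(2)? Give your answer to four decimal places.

Let σ_i = s''(x_i). Step sizes h_i = 1, 1; slopes of the chords Δ_i = (y_(i+1) - y_i)/h_i = 4, 7.
  1·σ_0 + 4·σ_1 + 1·σ_2 = 6(Δ_1 - Δ_0) = 18
Natural end conditions: σ_0 = σ_2 = 0.
Hence σ_0 = 0, σ_1 = 9/2, σ_2 = 0.
On [2, 3], s'(x) = b_0 + 2c_0·(x - 2) + 3d_0·(x - 2)² with b_0 = Δ_0 - h_0(2σ_0 + σ_1)/6 = 13/4, c_0 = σ_0/2 = 0, d_0 = (σ_1 - σ_0)/(6h_0) = 3/4. So s'(2) = 13/4.

3.2500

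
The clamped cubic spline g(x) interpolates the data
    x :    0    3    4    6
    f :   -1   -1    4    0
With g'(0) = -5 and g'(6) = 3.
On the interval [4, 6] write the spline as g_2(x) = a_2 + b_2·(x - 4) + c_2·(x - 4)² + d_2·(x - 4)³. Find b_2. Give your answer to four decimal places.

1.6190

Let m_i = g''(x_i). Step sizes h_i = 3, 1, 2; slopes of the chords Δ_i = (y_(i+1) - y_i)/h_i = 0, 5, -2.
  3·m_0 + 8·m_1 + 1·m_2 = 6(Δ_1 - Δ_0) = 30
  1·m_1 + 6·m_2 + 2·m_3 = 6(Δ_2 - Δ_1) = -42
Clamped end conditions give two more equations: 2h_0·m_0 + h_0·m_1 = 6(Δ_0 - g'(0)) = 30 and h_2·m_2 + 2h_2·m_3 = 6(g'(6) - Δ_2) = 30.
Forward elimination and back-substitution give m_0 = 61/21, m_1 = 88/21, m_2 = -257/21, m_3 = 286/21.
On [4, 6], with g_2(x) = a_2 + b_2·(x - 4) + c_2·(x - 4)² + d_2·(x - 4)³: c_2 = m_2/2 = -257/42, d_2 = (m_3 - m_2)/(6h_2) = 181/84, b_2 = Δ_2 - h_2(2m_2 + m_3)/6 = 34/21.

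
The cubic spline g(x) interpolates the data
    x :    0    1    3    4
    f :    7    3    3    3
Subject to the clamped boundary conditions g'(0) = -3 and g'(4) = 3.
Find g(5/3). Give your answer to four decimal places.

2.2127

Let σ_i = g''(x_i). Step sizes h_i = 1, 2, 1; slopes of the chords Δ_i = (y_(i+1) - y_i)/h_i = -4, 0, 0.
  1·σ_0 + 6·σ_1 + 2·σ_2 = 6(Δ_1 - Δ_0) = 24
  2·σ_1 + 6·σ_2 + 1·σ_3 = 6(Δ_2 - Δ_1) = 0
Clamped end conditions give two more equations: 2h_0·σ_0 + h_0·σ_1 = 6(Δ_0 - g'(0)) = -6 and h_2·σ_2 + 2h_2·σ_3 = 6(g'(4) - Δ_2) = 18.
Solving the tridiagonal system: σ_0 = -216/35, σ_1 = 222/35, σ_2 = -138/35, σ_3 = 384/35.
On [1, 3], g(x) = 3 - 102/35·(x - 1) + 111/35·(x - 1)² - 6/7·(x - 1)³.
With (x - 1) = 2/3: g(5/3) = 697/315.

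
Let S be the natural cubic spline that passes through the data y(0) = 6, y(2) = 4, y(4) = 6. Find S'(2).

0

With σ_i denoting the second derivative at x_i, h_i = 2, 2, and Δ_i = (y_(i+1) − y_i)/h_i = -1, 1:
  2·σ_0 + 8·σ_1 + 2·σ_2 = 6(Δ_1 - Δ_0) = 12
Natural end conditions: σ_0 = σ_2 = 0.
Solving the tridiagonal system: σ_0 = 0, σ_1 = 3/2, σ_2 = 0.
On [2, 4], S'(x) = b_1 + 2c_1·(x - 2) + 3d_1·(x - 2)² with b_1 = Δ_1 - h_1(2σ_1 + σ_2)/6 = 0, c_1 = σ_1/2 = 3/4, d_1 = (σ_2 - σ_1)/(6h_1) = -1/8. So S'(2) = 0.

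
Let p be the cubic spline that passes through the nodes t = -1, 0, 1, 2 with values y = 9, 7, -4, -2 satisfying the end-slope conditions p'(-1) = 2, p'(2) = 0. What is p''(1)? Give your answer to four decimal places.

29.8667

Let m_i = p''(x_i). Step sizes h_i = 1, 1, 1; slopes of the chords Δ_i = (y_(i+1) - y_i)/h_i = -2, -11, 2.
  1·m_0 + 4·m_1 + 1·m_2 = 6(Δ_1 - Δ_0) = -54
  1·m_1 + 4·m_2 + 1·m_3 = 6(Δ_2 - Δ_1) = 78
Clamped end conditions give two more equations: 2h_0·m_0 + h_0·m_1 = 6(Δ_0 - p'(-1)) = -24 and h_2·m_2 + 2h_2·m_3 = 6(p'(2) - Δ_2) = -12.
Solving: m_0 = -26/15, m_1 = -308/15, m_2 = 448/15, m_3 = -314/15.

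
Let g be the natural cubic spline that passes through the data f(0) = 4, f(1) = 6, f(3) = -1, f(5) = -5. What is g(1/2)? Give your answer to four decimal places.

5.4006

Let M_i = g''(x_i). Step sizes h_i = 1, 2, 2; slopes of the chords Δ_i = (y_(i+1) - y_i)/h_i = 2, -7/2, -2.
  1·M_0 + 6·M_1 + 2·M_2 = 6(Δ_1 - Δ_0) = -33
  2·M_1 + 8·M_2 + 2·M_3 = 6(Δ_2 - Δ_1) = 9
Natural end conditions: M_0 = M_3 = 0.
Solving: M_0 = 0, M_1 = -141/22, M_2 = 30/11, M_3 = 0.
On [0, 1], g(x) = 4 + 135/44·x + 0·x² - 47/44·x³.
With x = 1/2: g(1/2) = 1901/352.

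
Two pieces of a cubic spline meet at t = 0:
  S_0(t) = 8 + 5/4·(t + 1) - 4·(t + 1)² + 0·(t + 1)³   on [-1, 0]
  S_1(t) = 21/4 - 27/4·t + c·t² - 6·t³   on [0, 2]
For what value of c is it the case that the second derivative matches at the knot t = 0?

-4

S_0''(t) = -8 + 0·(t + 1), so S_0''(0) = -8. On the right, S_1''(0) = 2c, so c = -4.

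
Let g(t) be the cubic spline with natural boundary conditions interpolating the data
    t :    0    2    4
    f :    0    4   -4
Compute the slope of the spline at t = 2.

Put M_i = g'' at the i-th knot. Here h = (2, 2) and Δ = (2, -4), so the interior equations h_(i-1)·M_(i-1) + 2(h_(i-1)+h_i)·M_i + h_i·M_(i+1) = 6(Δ_i − Δ_(i-1)) read
  2·M_0 + 8·M_1 + 2·M_2 = 6(Δ_1 - Δ_0) = -36
Natural end conditions: M_0 = M_2 = 0.
Hence M_0 = 0, M_1 = -9/2, M_2 = 0.
On [2, 4], g'(t) = b_1 + 2c_1·(t - 2) + 3d_1·(t - 2)² with b_1 = Δ_1 - h_1(2M_1 + M_2)/6 = -1, c_1 = M_1/2 = -9/4, d_1 = (M_2 - M_1)/(6h_1) = 3/8. So g'(2) = -1.

-1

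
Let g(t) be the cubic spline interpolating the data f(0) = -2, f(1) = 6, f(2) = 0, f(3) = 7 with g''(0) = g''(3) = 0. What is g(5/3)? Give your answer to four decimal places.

Write M_i for g''(x_i). With h_i = 1, 1, 1 and divided differences Δ_i = 8, -6, 7, the continuity of g' gives the tridiagonal system
  1·M_0 + 4·M_1 + 1·M_2 = 6(Δ_1 - Δ_0) = -84
  1·M_1 + 4·M_2 + 1·M_3 = 6(Δ_2 - Δ_1) = 78
Natural end conditions: M_0 = M_3 = 0.
Solving the tridiagonal system: M_0 = 0, M_1 = -138/5, M_2 = 132/5, M_3 = 0.
On [1, 2], g(t) = 6 - 6/5·(t - 1) - 69/5·(t - 1)² + 9·(t - 1)³.
With (t - 1) = 2/3: g(5/3) = 26/15.

1.7333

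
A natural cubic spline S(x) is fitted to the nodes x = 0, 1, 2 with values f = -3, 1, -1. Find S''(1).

With m_i denoting the second derivative at x_i, h_i = 1, 1, and Δ_i = (y_(i+1) − y_i)/h_i = 4, -2:
  1·m_0 + 4·m_1 + 1·m_2 = 6(Δ_1 - Δ_0) = -36
Natural end conditions: m_0 = m_2 = 0.
Hence m_0 = 0, m_1 = -9, m_2 = 0.

-9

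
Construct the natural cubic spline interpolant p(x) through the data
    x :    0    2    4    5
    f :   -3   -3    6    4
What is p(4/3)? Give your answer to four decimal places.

Put σ_i = p'' at the i-th knot. Here h = (2, 2, 1) and Δ = (0, 9/2, -2), so the interior equations h_(i-1)·σ_(i-1) + 2(h_(i-1)+h_i)·σ_i + h_i·σ_(i+1) = 6(Δ_i − Δ_(i-1)) read
  2·σ_0 + 8·σ_1 + 2·σ_2 = 6(Δ_1 - Δ_0) = 27
  2·σ_1 + 6·σ_2 + 1·σ_3 = 6(Δ_2 - Δ_1) = -39
Natural end conditions: σ_0 = σ_3 = 0.
Forward elimination and back-substitution give σ_0 = 0, σ_1 = 60/11, σ_2 = -183/22, σ_3 = 0.
On [0, 2], p(x) = -3 - 20/11·x + 0·x² + 5/11·x³.
With x = 4/3: p(4/3) = -1291/297.

-4.3468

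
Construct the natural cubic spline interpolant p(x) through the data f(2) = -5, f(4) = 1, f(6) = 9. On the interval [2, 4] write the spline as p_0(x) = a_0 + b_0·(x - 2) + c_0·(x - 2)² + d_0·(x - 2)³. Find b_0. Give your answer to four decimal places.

2.7500

Write M_i for p''(x_i). With h_i = 2, 2 and divided differences Δ_i = 3, 4, the continuity of p' gives the tridiagonal system
  2·M_0 + 8·M_1 + 2·M_2 = 6(Δ_1 - Δ_0) = 6
Natural end conditions: M_0 = M_2 = 0.
Solving the tridiagonal system: M_0 = 0, M_1 = 3/4, M_2 = 0.
On [2, 4], with p_0(x) = a_0 + b_0·(x - 2) + c_0·(x - 2)² + d_0·(x - 2)³: c_0 = M_0/2 = 0, d_0 = (M_1 - M_0)/(6h_0) = 1/16, b_0 = Δ_0 - h_0(2M_0 + M_1)/6 = 11/4.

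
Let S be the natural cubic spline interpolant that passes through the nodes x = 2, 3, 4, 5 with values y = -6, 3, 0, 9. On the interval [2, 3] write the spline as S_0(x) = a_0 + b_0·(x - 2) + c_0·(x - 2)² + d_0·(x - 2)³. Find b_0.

13

Let σ_i = S''(x_i). Step sizes h_i = 1, 1, 1; slopes of the chords Δ_i = (y_(i+1) - y_i)/h_i = 9, -3, 9.
  1·σ_0 + 4·σ_1 + 1·σ_2 = 6(Δ_1 - Δ_0) = -72
  1·σ_1 + 4·σ_2 + 1·σ_3 = 6(Δ_2 - Δ_1) = 72
Natural end conditions: σ_0 = σ_3 = 0.
Forward elimination and back-substitution give σ_0 = 0, σ_1 = -24, σ_2 = 24, σ_3 = 0.
On [2, 3], with S_0(x) = a_0 + b_0·(x - 2) + c_0·(x - 2)² + d_0·(x - 2)³: c_0 = σ_0/2 = 0, d_0 = (σ_1 - σ_0)/(6h_0) = -4, b_0 = Δ_0 - h_0(2σ_0 + σ_1)/6 = 13.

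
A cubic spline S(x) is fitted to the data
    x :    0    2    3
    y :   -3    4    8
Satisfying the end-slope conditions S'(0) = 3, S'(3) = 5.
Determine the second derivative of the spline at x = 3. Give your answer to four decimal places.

Let M_i = S''(x_i). Step sizes h_i = 2, 1; slopes of the chords Δ_i = (y_(i+1) - y_i)/h_i = 7/2, 4.
  2·M_0 + 6·M_1 + 1·M_2 = 6(Δ_1 - Δ_0) = 3
Clamped end conditions give two more equations: 2h_0·M_0 + h_0·M_1 = 6(Δ_0 - S'(0)) = 3 and h_1·M_1 + 2h_1·M_2 = 6(S'(3) - Δ_1) = 6.
Forward elimination and back-substitution give M_0 = 11/12, M_1 = -1/3, M_2 = 19/6.

3.1667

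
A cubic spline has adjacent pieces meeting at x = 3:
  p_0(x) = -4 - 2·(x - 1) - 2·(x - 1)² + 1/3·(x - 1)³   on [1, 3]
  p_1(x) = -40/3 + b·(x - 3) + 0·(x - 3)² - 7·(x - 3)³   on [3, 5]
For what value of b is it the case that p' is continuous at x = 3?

-6

p_0'(x) = -2 - 4·(x - 1) + 1·(x - 1)², so p_0'(3) = -6. On the right, p_1'(3) = b, so b = -6.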